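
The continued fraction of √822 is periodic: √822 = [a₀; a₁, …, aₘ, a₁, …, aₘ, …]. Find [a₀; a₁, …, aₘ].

a₀ = ⌊√822⌋ = 28.
With m₀=0, d₀=1 and mₖ₊₁ = dₖaₖ − mₖ, dₖ₊₁ = (n − mₖ₊₁²)/dₖ, aₖ₊₁ = ⌊(a₀+mₖ₊₁)/dₖ₊₁⌋:
  k=1: m=28, d=38, a=1
  k=2: m=10, d=19, a=2
  k=3: m=28, d=2, a=28
  k=4: m=28, d=19, a=2
  k=5: m=10, d=38, a=1
  k=6: m=28, d=1, a=56
d=1 and a=2a₀=56 at k=6, so the next step gives (m, d) = (28, 38) again — its k=1 value — and the period has length 6.

[28; 1, 2, 28, 2, 1, 56]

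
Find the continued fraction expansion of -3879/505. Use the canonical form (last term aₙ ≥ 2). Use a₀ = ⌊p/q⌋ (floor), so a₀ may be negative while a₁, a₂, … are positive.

[-8; 3, 7, 3, 7]

-3879 = -8·505 + 161
505 = 3·161 + 22
161 = 7·22 + 7
22 = 3·7 + 1
7 = 7·1 + 0  (stop)
So -3879/505 = [-8; 3, 7, 3, 7].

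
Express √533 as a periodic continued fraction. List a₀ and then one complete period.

[23; 11, 1, 1, 11, 46]

a₀ = ⌊√533⌋ = 23.
With m₀=0, d₀=1 and mₖ₊₁ = dₖaₖ − mₖ, dₖ₊₁ = (n − mₖ₊₁²)/dₖ, aₖ₊₁ = ⌊(a₀+mₖ₊₁)/dₖ₊₁⌋:
  k=1: m=23, d=4, a=11
  k=2: m=21, d=23, a=1
  k=3: m=2, d=23, a=1
  k=4: m=21, d=4, a=11
  k=5: m=23, d=1, a=46
d=1 and a=2a₀=46 at k=5, so the next step gives (m, d) = (23, 4) again — its k=1 value — and the period has length 5.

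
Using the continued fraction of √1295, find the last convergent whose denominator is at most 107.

2591/72

√1295 = [35; 1, 70, …] (period length 2).
Convergents:
  p_0/q_0 = 35/1
  p_1/q_1 = 36/1
  p_2/q_2 = 2555/71
  p_3/q_3 = 2591/72
  p_4/q_4 = 183925/5111
q_3 = 72 ≤ 107 < 5111 = q_4, so the answer is 2591/72.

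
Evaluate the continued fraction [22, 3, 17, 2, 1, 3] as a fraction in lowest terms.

13039/584

Using pₖ = aₖpₖ₋₁ + pₖ₋₂ and qₖ = aₖqₖ₋₁ + qₖ₋₂:
  k=0: a=22, p=22, q=1
  k=1: a=3, p=67, q=3
  k=2: a=17, p=1161, q=52
  k=3: a=2, p=2389, q=107
  k=4: a=1, p=3550, q=159
  k=5: a=3, p=13039, q=584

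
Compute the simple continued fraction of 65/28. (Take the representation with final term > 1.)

65 = 2×28 + 9
28 = 3×9 + 1
9 = 9×1 + 0  (stop)
So 65/28 = [2; 3, 9].

[2; 3, 9]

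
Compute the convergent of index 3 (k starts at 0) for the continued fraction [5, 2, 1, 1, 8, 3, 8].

27/5

Using pₖ = aₖpₖ₋₁ + pₖ₋₂, qₖ = aₖqₖ₋₁ + qₖ₋₂ (with p₋₁=1, p₋₂=0, q₋₁=0, q₋₂=1):
  k=0: a=5, p=5, q=1
  k=1: a=2, p=11, q=2
  k=2: a=1, p=16, q=3
  k=3: a=1, p=27, q=5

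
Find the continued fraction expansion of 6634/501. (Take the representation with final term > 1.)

[13; 4, 7, 8, 2]

6634 = 13·501 + 121
501 = 4·121 + 17
121 = 7·17 + 2
17 = 8·2 + 1
2 = 2·1 + 0  (stop)
So 6634/501 = [13; 4, 7, 8, 2].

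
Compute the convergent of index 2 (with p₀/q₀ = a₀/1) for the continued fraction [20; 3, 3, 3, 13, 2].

Using pₖ = aₖpₖ₋₁ + pₖ₋₂, qₖ = aₖqₖ₋₁ + qₖ₋₂ (with p₋₁=1, p₋₂=0, q₋₁=0, q₋₂=1):
  k=0: a=20, p=20, q=1
  k=1: a=3, p=61, q=3
  k=2: a=3, p=203, q=10

203/10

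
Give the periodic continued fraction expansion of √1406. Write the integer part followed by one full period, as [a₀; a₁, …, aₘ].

[37; 2, 74]

a₀ = ⌊√1406⌋ = 37.
With m₀=0, d₀=1 and mₖ₊₁ = dₖaₖ − mₖ, dₖ₊₁ = (n − mₖ₊₁²)/dₖ, aₖ₊₁ = ⌊(a₀+mₖ₊₁)/dₖ₊₁⌋:
  k=1: m=37, d=37, a=2
  k=2: m=37, d=1, a=74
d=1 and a=2a₀=74 at k=2, so the next step gives (m, d) = (37, 37) again — its k=1 value — and the period has length 2.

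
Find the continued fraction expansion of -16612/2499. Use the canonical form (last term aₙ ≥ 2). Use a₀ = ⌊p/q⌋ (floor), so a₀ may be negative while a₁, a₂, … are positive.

-16612 = -7·2499 + 881
2499 = 2·881 + 737
881 = 1·737 + 144
737 = 5·144 + 17
144 = 8·17 + 8
17 = 2·8 + 1
8 = 8·1 + 0  (stop)
So -16612/2499 = [-7; 2, 1, 5, 8, 2, 8].

[-7; 2, 1, 5, 8, 2, 8]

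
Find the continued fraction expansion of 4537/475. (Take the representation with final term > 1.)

4537 = 9·475 + 262
475 = 1·262 + 213
262 = 1·213 + 49
213 = 4·49 + 17
49 = 2·17 + 15
17 = 1·15 + 2
15 = 7·2 + 1
2 = 2·1 + 0  (stop)
So 4537/475 = [9; 1, 1, 4, 2, 1, 7, 2].

[9; 1, 1, 4, 2, 1, 7, 2]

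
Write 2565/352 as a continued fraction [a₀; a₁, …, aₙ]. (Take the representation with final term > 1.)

[7; 3, 2, 16, 3]

2565 = 7*352 + 101
352 = 3*101 + 49
101 = 2*49 + 3
49 = 16*3 + 1
3 = 3*1 + 0  (stop)
So 2565/352 = [7; 3, 2, 16, 3].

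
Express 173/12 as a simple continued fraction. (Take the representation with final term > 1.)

[14; 2, 2, 2]

173 = 14·12 + 5
12 = 2·5 + 2
5 = 2·2 + 1
2 = 2·1 + 0  (stop)
So 173/12 = [14; 2, 2, 2].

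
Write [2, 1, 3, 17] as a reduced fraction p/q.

190/69

Using pₖ = aₖpₖ₋₁ + pₖ₋₂ and qₖ = aₖqₖ₋₁ + qₖ₋₂:
  k=0: a=2, p=2, q=1
  k=1: a=1, p=3, q=1
  k=2: a=3, p=11, q=4
  k=3: a=17, p=190, q=69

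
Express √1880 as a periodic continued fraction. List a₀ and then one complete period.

a₀ = ⌊√1880⌋ = 43.
With m₀=0, d₀=1 and mₖ₊₁ = dₖaₖ − mₖ, dₖ₊₁ = (n − mₖ₊₁²)/dₖ, aₖ₊₁ = ⌊(a₀+mₖ₊₁)/dₖ₊₁⌋:
  k=1: m=43, d=31, a=2
  k=2: m=19, d=49, a=1
  k=3: m=30, d=20, a=3
  k=4: m=30, d=49, a=1
  k=5: m=19, d=31, a=2
  k=6: m=43, d=1, a=86
d=1 and a=2a₀=86 at k=6, so the next step gives (m, d) = (43, 31) again — its k=1 value — and the period has length 6.

[43; 2, 1, 3, 1, 2, 86]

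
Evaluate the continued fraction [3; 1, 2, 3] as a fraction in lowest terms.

37/10

Using pₖ = aₖpₖ₋₁ + pₖ₋₂ and qₖ = aₖqₖ₋₁ + qₖ₋₂:
  k=0: a=3, p=3, q=1
  k=1: a=1, p=4, q=1
  k=2: a=2, p=11, q=3
  k=3: a=3, p=37, q=10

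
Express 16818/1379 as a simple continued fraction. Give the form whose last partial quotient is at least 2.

[12; 5, 9, 3, 4, 2]

16818 = 12·1379 + 270
1379 = 5·270 + 29
270 = 9·29 + 9
29 = 3·9 + 2
9 = 4·2 + 1
2 = 2·1 + 0  (stop)
So 16818/1379 = [12; 5, 9, 3, 4, 2].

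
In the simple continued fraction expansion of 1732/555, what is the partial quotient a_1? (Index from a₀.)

1732 = 3·555 + 67   →  a_0 = 3
555 = 8·67 + 19   →  a_1 = 8

8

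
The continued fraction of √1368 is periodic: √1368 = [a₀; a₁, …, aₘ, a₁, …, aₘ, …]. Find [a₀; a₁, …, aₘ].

a₀ = ⌊√1368⌋ = 36.
With m₀=0, d₀=1 and mₖ₊₁ = dₖaₖ − mₖ, dₖ₊₁ = (n − mₖ₊₁²)/dₖ, aₖ₊₁ = ⌊(a₀+mₖ₊₁)/dₖ₊₁⌋:
  k=1: m=36, d=72, a=1
  k=2: m=36, d=1, a=72
d=1 and a=2a₀=72 at k=2, so the next step gives (m, d) = (36, 72) again — its k=1 value — and the period has length 2.

[36; 1, 72]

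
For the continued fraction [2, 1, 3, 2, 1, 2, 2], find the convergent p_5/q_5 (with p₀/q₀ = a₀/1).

97/35

Using pₖ = aₖpₖ₋₁ + pₖ₋₂, qₖ = aₖqₖ₋₁ + qₖ₋₂ (with p₋₁=1, p₋₂=0, q₋₁=0, q₋₂=1):
  k=0: a=2, p=2, q=1
  k=1: a=1, p=3, q=1
  k=2: a=3, p=11, q=4
  k=3: a=2, p=25, q=9
  k=4: a=1, p=36, q=13
  k=5: a=2, p=97, q=35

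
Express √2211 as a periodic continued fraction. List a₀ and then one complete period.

[47; 47, 94]

a₀ = ⌊√2211⌋ = 47.
With m₀=0, d₀=1 and mₖ₊₁ = dₖaₖ − mₖ, dₖ₊₁ = (n − mₖ₊₁²)/dₖ, aₖ₊₁ = ⌊(a₀+mₖ₊₁)/dₖ₊₁⌋:
  k=1: m=47, d=2, a=47
  k=2: m=47, d=1, a=94
d=1 and a=2a₀=94 at k=2, so the next step gives (m, d) = (47, 2) again — its k=1 value — and the period has length 2.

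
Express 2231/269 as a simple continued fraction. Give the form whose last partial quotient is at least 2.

[8; 3, 2, 2, 7, 2]

2231 = 8*269 + 79
269 = 3*79 + 32
79 = 2*32 + 15
32 = 2*15 + 2
15 = 7*2 + 1
2 = 2*1 + 0  (stop)
So 2231/269 = [8; 3, 2, 2, 7, 2].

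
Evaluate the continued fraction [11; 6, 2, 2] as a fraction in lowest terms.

357/32

Fold from the inside: start with 2/1.
  2 + 1/2 = 5/2
  6 + 2/5 = 32/5
  11 + 5/32 = 357/32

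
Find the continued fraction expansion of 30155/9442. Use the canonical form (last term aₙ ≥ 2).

30155 = 3*9442 + 1829
9442 = 5*1829 + 297
1829 = 6*297 + 47
297 = 6*47 + 15
47 = 3*15 + 2
15 = 7*2 + 1
2 = 2*1 + 0  (stop)
So 30155/9442 = [3; 5, 6, 6, 3, 7, 2].

[3; 5, 6, 6, 3, 7, 2]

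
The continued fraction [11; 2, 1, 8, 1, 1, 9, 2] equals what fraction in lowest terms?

12514/1103

Fold from the inside: start with 2/1.
  9 + 1/2 = 19/2
  1 + 2/19 = 21/19
  1 + 19/21 = 40/21
  8 + 21/40 = 341/40
  1 + 40/341 = 381/341
  2 + 341/381 = 1103/381
  11 + 381/1103 = 12514/1103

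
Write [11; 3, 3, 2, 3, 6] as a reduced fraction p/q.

Fold from the inside: start with 6/1.
  3 + 1/6 = 19/6
  2 + 6/19 = 44/19
  3 + 19/44 = 151/44
  3 + 44/151 = 497/151
  11 + 151/497 = 5618/497

5618/497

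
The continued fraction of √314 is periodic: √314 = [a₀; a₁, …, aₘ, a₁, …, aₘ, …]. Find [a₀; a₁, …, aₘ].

[17; 1, 2, 1, 1, 2, 1, 34]

a₀ = ⌊√314⌋ = 17.
With m₀=0, d₀=1 and mₖ₊₁ = dₖaₖ − mₖ, dₖ₊₁ = (n − mₖ₊₁²)/dₖ, aₖ₊₁ = ⌊(a₀+mₖ₊₁)/dₖ₊₁⌋:
  k=1: m=17, d=25, a=1
  k=2: m=8, d=10, a=2
  k=3: m=12, d=17, a=1
  k=4: m=5, d=17, a=1
  k=5: m=12, d=10, a=2
  k=6: m=8, d=25, a=1
  k=7: m=17, d=1, a=34
d=1 and a=2a₀=34 at k=7, so the next step gives (m, d) = (17, 25) again — its k=1 value — and the period has length 7.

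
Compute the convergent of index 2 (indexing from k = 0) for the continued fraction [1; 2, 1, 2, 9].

4/3

Using pₖ = aₖpₖ₋₁ + pₖ₋₂, qₖ = aₖqₖ₋₁ + qₖ₋₂ (with p₋₁=1, p₋₂=0, q₋₁=0, q₋₂=1):
  k=0: a=1, p=1, q=1
  k=1: a=2, p=3, q=2
  k=2: a=1, p=4, q=3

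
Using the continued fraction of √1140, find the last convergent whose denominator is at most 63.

√1140 = [33; 1, 3, 4, 3, 1, 66, …] (period length 6).
Convergents:
  p_0/q_0 = 33/1
  p_1/q_1 = 34/1
  p_2/q_2 = 135/4
  p_3/q_3 = 574/17
  p_4/q_4 = 1857/55
  p_5/q_5 = 2431/72
q_4 = 55 ≤ 63 < 72 = q_5, so the answer is 1857/55.

1857/55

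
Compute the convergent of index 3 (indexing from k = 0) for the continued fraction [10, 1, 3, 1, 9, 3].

Using pₖ = aₖpₖ₋₁ + pₖ₋₂, qₖ = aₖqₖ₋₁ + qₖ₋₂ (with p₋₁=1, p₋₂=0, q₋₁=0, q₋₂=1):
  k=0: a=10, p=10, q=1
  k=1: a=1, p=11, q=1
  k=2: a=3, p=43, q=4
  k=3: a=1, p=54, q=5

54/5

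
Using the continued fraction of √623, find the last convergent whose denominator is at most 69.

624/25

√623 = [24; 1, 23, 1, 48, …] (period length 4).
Convergents:
  p_0/q_0 = 24/1
  p_1/q_1 = 25/1
  p_2/q_2 = 599/24
  p_3/q_3 = 624/25
  p_4/q_4 = 30551/1224
q_3 = 25 ≤ 69 < 1224 = q_4, so the answer is 624/25.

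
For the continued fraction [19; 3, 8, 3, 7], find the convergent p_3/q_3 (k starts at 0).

Using pₖ = aₖpₖ₋₁ + pₖ₋₂, qₖ = aₖqₖ₋₁ + qₖ₋₂ (with p₋₁=1, p₋₂=0, q₋₁=0, q₋₂=1):
  k=0: a=19, p=19, q=1
  k=1: a=3, p=58, q=3
  k=2: a=8, p=483, q=25
  k=3: a=3, p=1507, q=78

1507/78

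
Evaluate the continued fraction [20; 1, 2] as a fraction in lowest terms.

Fold from the inside: start with 2/1.
  1 + 1/2 = 3/2
  20 + 2/3 = 62/3

62/3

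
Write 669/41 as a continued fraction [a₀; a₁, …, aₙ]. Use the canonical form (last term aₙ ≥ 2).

[16; 3, 6, 2]

669 = 16×41 + 13
41 = 3×13 + 2
13 = 6×2 + 1
2 = 2×1 + 0  (stop)
So 669/41 = [16; 3, 6, 2].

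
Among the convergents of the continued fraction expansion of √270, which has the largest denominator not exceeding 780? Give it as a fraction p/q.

√270 = [16; 2, 3, 6, 3, 2, 32, …] (period length 6).
Convergents:
  p_0/q_0 = 16/1
  p_1/q_1 = 33/2
  p_2/q_2 = 115/7
  p_3/q_3 = 723/44
  p_4/q_4 = 2284/139
  p_5/q_5 = 5291/322
  p_6/q_6 = 171596/10443
q_5 = 322 ≤ 780 < 10443 = q_6, so the answer is 5291/322.

5291/322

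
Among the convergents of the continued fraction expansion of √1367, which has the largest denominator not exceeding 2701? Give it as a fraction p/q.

√1367 = [36; 1, 35, 1, 72, …] (period length 4).
Convergents:
  p_0/q_0 = 36/1
  p_1/q_1 = 37/1
  p_2/q_2 = 1331/36
  p_3/q_3 = 1368/37
  p_4/q_4 = 99827/2700
  p_5/q_5 = 101195/2737
q_4 = 2700 ≤ 2701 < 2737 = q_5, so the answer is 99827/2700.

99827/2700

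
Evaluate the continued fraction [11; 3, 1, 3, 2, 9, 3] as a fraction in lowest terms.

Using pₖ = aₖpₖ₋₁ + pₖ₋₂ and qₖ = aₖqₖ₋₁ + qₖ₋₂:
  k=0: a=11, p=11, q=1
  k=1: a=3, p=34, q=3
  k=2: a=1, p=45, q=4
  k=3: a=3, p=169, q=15
  k=4: a=2, p=383, q=34
  k=5: a=9, p=3616, q=321
  k=6: a=3, p=11231, q=997

11231/997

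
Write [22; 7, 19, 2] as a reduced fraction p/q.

Fold from the inside: start with 2/1.
  19 + 1/2 = 39/2
  7 + 2/39 = 275/39
  22 + 39/275 = 6089/275

6089/275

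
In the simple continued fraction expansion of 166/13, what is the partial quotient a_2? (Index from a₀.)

166 = 12·13 + 10   →  a_0 = 12
13 = 1·10 + 3   →  a_1 = 1
10 = 3·3 + 1   →  a_2 = 3

3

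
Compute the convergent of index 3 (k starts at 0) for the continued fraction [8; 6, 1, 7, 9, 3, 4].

Using pₖ = aₖpₖ₋₁ + pₖ₋₂, qₖ = aₖqₖ₋₁ + qₖ₋₂ (with p₋₁=1, p₋₂=0, q₋₁=0, q₋₂=1):
  k=0: a=8, p=8, q=1
  k=1: a=6, p=49, q=6
  k=2: a=1, p=57, q=7
  k=3: a=7, p=448, q=55

448/55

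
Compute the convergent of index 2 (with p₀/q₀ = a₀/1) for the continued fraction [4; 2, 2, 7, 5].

Using pₖ = aₖpₖ₋₁ + pₖ₋₂, qₖ = aₖqₖ₋₁ + qₖ₋₂ (with p₋₁=1, p₋₂=0, q₋₁=0, q₋₂=1):
  k=0: a=4, p=4, q=1
  k=1: a=2, p=9, q=2
  k=2: a=2, p=22, q=5

22/5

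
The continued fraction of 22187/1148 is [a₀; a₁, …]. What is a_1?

22187 = 19·1148 + 375   →  a_0 = 19
1148 = 3·375 + 23   →  a_1 = 3

3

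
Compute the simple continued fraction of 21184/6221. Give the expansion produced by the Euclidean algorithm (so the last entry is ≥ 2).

21184 = 3×6221 + 2521
6221 = 2×2521 + 1179
2521 = 2×1179 + 163
1179 = 7×163 + 38
163 = 4×38 + 11
38 = 3×11 + 5
11 = 2×5 + 1
5 = 5×1 + 0  (stop)
So 21184/6221 = [3; 2, 2, 7, 4, 3, 2, 5].

[3; 2, 2, 7, 4, 3, 2, 5]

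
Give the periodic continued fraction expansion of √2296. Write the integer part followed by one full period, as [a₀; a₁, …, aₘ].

a₀ = ⌊√2296⌋ = 47.
With m₀=0, d₀=1 and mₖ₊₁ = dₖaₖ − mₖ, dₖ₊₁ = (n − mₖ₊₁²)/dₖ, aₖ₊₁ = ⌊(a₀+mₖ₊₁)/dₖ₊₁⌋:
  k=1: m=47, d=87, a=1
  k=2: m=40, d=8, a=10
  k=3: m=40, d=87, a=1
  k=4: m=47, d=1, a=94
d=1 and a=2a₀=94 at k=4, so the next step gives (m, d) = (47, 87) again — its k=1 value — and the period has length 4.

[47; 1, 10, 1, 94]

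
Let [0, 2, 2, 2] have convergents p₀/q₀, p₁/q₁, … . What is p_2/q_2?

Using pₖ = aₖpₖ₋₁ + pₖ₋₂, qₖ = aₖqₖ₋₁ + qₖ₋₂ (with p₋₁=1, p₋₂=0, q₋₁=0, q₋₂=1):
  k=0: a=0, p=0, q=1
  k=1: a=2, p=1, q=2
  k=2: a=2, p=2, q=5

2/5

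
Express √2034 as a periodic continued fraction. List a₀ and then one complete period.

[45; 10, 90]

a₀ = ⌊√2034⌋ = 45.
With m₀=0, d₀=1 and mₖ₊₁ = dₖaₖ − mₖ, dₖ₊₁ = (n − mₖ₊₁²)/dₖ, aₖ₊₁ = ⌊(a₀+mₖ₊₁)/dₖ₊₁⌋:
  k=1: m=45, d=9, a=10
  k=2: m=45, d=1, a=90
d=1 and a=2a₀=90 at k=2, so the next step gives (m, d) = (45, 9) again — its k=1 value — and the period has length 2.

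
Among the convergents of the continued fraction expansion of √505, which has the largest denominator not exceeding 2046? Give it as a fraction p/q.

35978/1601

√505 = [22; 2, 8, 2, 44, …] (period length 4).
Convergents:
  p_0/q_0 = 22/1
  p_1/q_1 = 45/2
  p_2/q_2 = 382/17
  p_3/q_3 = 809/36
  p_4/q_4 = 35978/1601
  p_5/q_5 = 72765/3238
q_4 = 1601 ≤ 2046 < 3238 = q_5, so the answer is 35978/1601.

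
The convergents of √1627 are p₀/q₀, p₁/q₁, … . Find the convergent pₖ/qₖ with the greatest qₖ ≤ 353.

4921/122

√1627 = [40; 2, 1, 39, 1, 2, 80, …] (period length 6).
Convergents:
  p_0/q_0 = 40/1
  p_1/q_1 = 81/2
  p_2/q_2 = 121/3
  p_3/q_3 = 4800/119
  p_4/q_4 = 4921/122
  p_5/q_5 = 14642/363
q_4 = 122 ≤ 353 < 363 = q_5, so the answer is 4921/122.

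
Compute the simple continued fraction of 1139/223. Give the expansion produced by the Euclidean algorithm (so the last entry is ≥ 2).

1139 = 5·223 + 24
223 = 9·24 + 7
24 = 3·7 + 3
7 = 2·3 + 1
3 = 3·1 + 0  (stop)
So 1139/223 = [5; 9, 3, 2, 3].

[5; 9, 3, 2, 3]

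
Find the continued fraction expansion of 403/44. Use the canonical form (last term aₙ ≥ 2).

[9; 6, 3, 2]

403 = 9×44 + 7
44 = 6×7 + 2
7 = 3×2 + 1
2 = 2×1 + 0  (stop)
So 403/44 = [9; 6, 3, 2].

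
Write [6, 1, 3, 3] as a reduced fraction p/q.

Using pₖ = aₖpₖ₋₁ + pₖ₋₂ and qₖ = aₖqₖ₋₁ + qₖ₋₂:
  k=0: a=6, p=6, q=1
  k=1: a=1, p=7, q=1
  k=2: a=3, p=27, q=4
  k=3: a=3, p=88, q=13

88/13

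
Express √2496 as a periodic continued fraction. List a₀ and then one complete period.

[49; 1, 23, 1, 98]

a₀ = ⌊√2496⌋ = 49.
With m₀=0, d₀=1 and mₖ₊₁ = dₖaₖ − mₖ, dₖ₊₁ = (n − mₖ₊₁²)/dₖ, aₖ₊₁ = ⌊(a₀+mₖ₊₁)/dₖ₊₁⌋:
  k=1: m=49, d=95, a=1
  k=2: m=46, d=4, a=23
  k=3: m=46, d=95, a=1
  k=4: m=49, d=1, a=98
d=1 and a=2a₀=98 at k=4, so the next step gives (m, d) = (49, 95) again — its k=1 value — and the period has length 4.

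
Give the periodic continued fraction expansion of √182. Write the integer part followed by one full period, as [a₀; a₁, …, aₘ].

[13; 2, 26]

a₀ = ⌊√182⌋ = 13.
With m₀=0, d₀=1 and mₖ₊₁ = dₖaₖ − mₖ, dₖ₊₁ = (n − mₖ₊₁²)/dₖ, aₖ₊₁ = ⌊(a₀+mₖ₊₁)/dₖ₊₁⌋:
  k=1: m=13, d=13, a=2
  k=2: m=13, d=1, a=26
d=1 and a=2a₀=26 at k=2, so the next step gives (m, d) = (13, 13) again — its k=1 value — and the period has length 2.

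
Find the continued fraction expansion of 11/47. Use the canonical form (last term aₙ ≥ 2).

11 = 0·47 + 11
47 = 4·11 + 3
11 = 3·3 + 2
3 = 1·2 + 1
2 = 2·1 + 0  (stop)
So 11/47 = [0; 4, 3, 1, 2].

[0; 4, 3, 1, 2]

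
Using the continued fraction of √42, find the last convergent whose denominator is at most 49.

162/25

√42 = [6; 2, 12, …] (period length 2).
Convergents:
  p_0/q_0 = 6/1
  p_1/q_1 = 13/2
  p_2/q_2 = 162/25
  p_3/q_3 = 337/52
q_2 = 25 ≤ 49 < 52 = q_3, so the answer is 162/25.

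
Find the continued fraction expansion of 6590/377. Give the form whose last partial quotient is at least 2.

6590 = 17*377 + 181
377 = 2*181 + 15
181 = 12*15 + 1
15 = 15*1 + 0  (stop)
So 6590/377 = [17; 2, 12, 15].

[17; 2, 12, 15]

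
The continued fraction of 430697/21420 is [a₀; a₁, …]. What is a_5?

430697 = 20·21420 + 2297   →  a_0 = 20
21420 = 9·2297 + 747   →  a_1 = 9
2297 = 3·747 + 56   →  a_2 = 3
747 = 13·56 + 19   →  a_3 = 13
56 = 2·19 + 18   →  a_4 = 2
19 = 1·18 + 1   →  a_5 = 1

1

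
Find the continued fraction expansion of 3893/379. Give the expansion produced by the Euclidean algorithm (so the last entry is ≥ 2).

[10; 3, 1, 2, 8, 4]

3893 = 10×379 + 103
379 = 3×103 + 70
103 = 1×70 + 33
70 = 2×33 + 4
33 = 8×4 + 1
4 = 4×1 + 0  (stop)
So 3893/379 = [10; 3, 1, 2, 8, 4].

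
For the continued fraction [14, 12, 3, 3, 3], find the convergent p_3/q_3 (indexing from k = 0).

Using pₖ = aₖpₖ₋₁ + pₖ₋₂, qₖ = aₖqₖ₋₁ + qₖ₋₂ (with p₋₁=1, p₋₂=0, q₋₁=0, q₋₂=1):
  k=0: a=14, p=14, q=1
  k=1: a=12, p=169, q=12
  k=2: a=3, p=521, q=37
  k=3: a=3, p=1732, q=123

1732/123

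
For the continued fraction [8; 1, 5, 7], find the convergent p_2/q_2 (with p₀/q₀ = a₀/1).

Using pₖ = aₖpₖ₋₁ + pₖ₋₂, qₖ = aₖqₖ₋₁ + qₖ₋₂ (with p₋₁=1, p₋₂=0, q₋₁=0, q₋₂=1):
  k=0: a=8, p=8, q=1
  k=1: a=1, p=9, q=1
  k=2: a=5, p=53, q=6

53/6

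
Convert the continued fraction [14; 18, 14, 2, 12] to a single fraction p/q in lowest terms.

Fold from the inside: start with 12/1.
  2 + 1/12 = 25/12
  14 + 12/25 = 362/25
  18 + 25/362 = 6541/362
  14 + 362/6541 = 91936/6541

91936/6541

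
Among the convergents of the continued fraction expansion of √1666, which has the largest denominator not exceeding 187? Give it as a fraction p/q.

2449/60

√1666 = [40; 1, 4, 2, 4, 1, 80, …] (period length 6).
Convergents:
  p_0/q_0 = 40/1
  p_1/q_1 = 41/1
  p_2/q_2 = 204/5
  p_3/q_3 = 449/11
  p_4/q_4 = 2000/49
  p_5/q_5 = 2449/60
  p_6/q_6 = 197920/4849
q_5 = 60 ≤ 187 < 4849 = q_6, so the answer is 2449/60.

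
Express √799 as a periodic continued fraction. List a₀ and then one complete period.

a₀ = ⌊√799⌋ = 28.

[28; 3, 1, 3, 56]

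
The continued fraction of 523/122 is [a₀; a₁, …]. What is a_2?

523 = 4·122 + 35   →  a_0 = 4
122 = 3·35 + 17   →  a_1 = 3
35 = 2·17 + 1   →  a_2 = 2

2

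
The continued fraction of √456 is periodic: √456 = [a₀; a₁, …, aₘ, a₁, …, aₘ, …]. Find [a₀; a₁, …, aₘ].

[21; 2, 1, 4, 1, 2, 42]

a₀ = ⌊√456⌋ = 21.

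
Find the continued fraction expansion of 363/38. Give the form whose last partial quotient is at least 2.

[9; 1, 1, 4, 4]

363 = 9·38 + 21
38 = 1·21 + 17
21 = 1·17 + 4
17 = 4·4 + 1
4 = 4·1 + 0  (stop)
So 363/38 = [9; 1, 1, 4, 4].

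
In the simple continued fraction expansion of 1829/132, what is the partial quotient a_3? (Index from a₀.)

1829 = 13·132 + 113   →  a_0 = 13
132 = 1·113 + 19   →  a_1 = 1
113 = 5·19 + 18   →  a_2 = 5
19 = 1·18 + 1   →  a_3 = 1

1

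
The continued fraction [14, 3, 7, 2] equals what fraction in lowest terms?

Using pₖ = aₖpₖ₋₁ + pₖ₋₂ and qₖ = aₖqₖ₋₁ + qₖ₋₂:
  k=0: a=14, p=14, q=1
  k=1: a=3, p=43, q=3
  k=2: a=7, p=315, q=22
  k=3: a=2, p=673, q=47

673/47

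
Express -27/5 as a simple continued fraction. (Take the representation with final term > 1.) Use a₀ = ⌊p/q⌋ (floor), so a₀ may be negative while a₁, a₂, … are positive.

-27 = -6·5 + 3
5 = 1·3 + 2
3 = 1·2 + 1
2 = 2·1 + 0  (stop)
So -27/5 = [-6; 1, 1, 2].

[-6; 1, 1, 2]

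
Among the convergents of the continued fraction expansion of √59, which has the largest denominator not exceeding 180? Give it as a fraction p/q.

√59 = [7; 1, 2, 7, 2, 1, 14, …] (period length 6).
Convergents:
  p_0/q_0 = 7/1
  p_1/q_1 = 8/1
  p_2/q_2 = 23/3
  p_3/q_3 = 169/22
  p_4/q_4 = 361/47
  p_5/q_5 = 530/69
  p_6/q_6 = 7781/1013
q_5 = 69 ≤ 180 < 1013 = q_6, so the answer is 530/69.

530/69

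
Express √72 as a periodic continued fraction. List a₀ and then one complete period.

a₀ = ⌊√72⌋ = 8.
With m₀=0, d₀=1 and mₖ₊₁ = dₖaₖ − mₖ, dₖ₊₁ = (n − mₖ₊₁²)/dₖ, aₖ₊₁ = ⌊(a₀+mₖ₊₁)/dₖ₊₁⌋:
  k=1: m=8, d=8, a=2
  k=2: m=8, d=1, a=16
d=1 and a=2a₀=16 at k=2, so the next step gives (m, d) = (8, 8) again — its k=1 value — and the period has length 2.

[8; 2, 16]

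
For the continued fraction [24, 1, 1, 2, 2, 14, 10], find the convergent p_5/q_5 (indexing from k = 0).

4253/173

Using pₖ = aₖpₖ₋₁ + pₖ₋₂, qₖ = aₖqₖ₋₁ + qₖ₋₂ (with p₋₁=1, p₋₂=0, q₋₁=0, q₋₂=1):
  k=0: a=24, p=24, q=1
  k=1: a=1, p=25, q=1
  k=2: a=1, p=49, q=2
  k=3: a=2, p=123, q=5
  k=4: a=2, p=295, q=12
  k=5: a=14, p=4253, q=173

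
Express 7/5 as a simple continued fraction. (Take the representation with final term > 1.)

[1; 2, 2]

7 = 1*5 + 2
5 = 2*2 + 1
2 = 2*1 + 0  (stop)
So 7/5 = [1; 2, 2].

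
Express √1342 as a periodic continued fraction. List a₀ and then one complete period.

[36; 1, 1, 1, 2, 1, 1, 1, 72]

a₀ = ⌊√1342⌋ = 36.
With m₀=0, d₀=1 and mₖ₊₁ = dₖaₖ − mₖ, dₖ₊₁ = (n − mₖ₊₁²)/dₖ, aₖ₊₁ = ⌊(a₀+mₖ₊₁)/dₖ₊₁⌋:
  k=1: m=36, d=46, a=1
  k=2: m=10, d=27, a=1
  k=3: m=17, d=39, a=1
  k=4: m=22, d=22, a=2
  k=5: m=22, d=39, a=1
  k=6: m=17, d=27, a=1
  k=7: m=10, d=46, a=1
  k=8: m=36, d=1, a=72
d=1 and a=2a₀=72 at k=8, so the next step gives (m, d) = (36, 46) again — its k=1 value — and the period has length 8.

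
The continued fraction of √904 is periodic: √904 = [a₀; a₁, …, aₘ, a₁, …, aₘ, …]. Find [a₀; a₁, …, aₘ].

[30; 15, 60]

a₀ = ⌊√904⌋ = 30.
With m₀=0, d₀=1 and mₖ₊₁ = dₖaₖ − mₖ, dₖ₊₁ = (n − mₖ₊₁²)/dₖ, aₖ₊₁ = ⌊(a₀+mₖ₊₁)/dₖ₊₁⌋:
  k=1: m=30, d=4, a=15
  k=2: m=30, d=1, a=60
d=1 and a=2a₀=60 at k=2, so the next step gives (m, d) = (30, 4) again — its k=1 value — and the period has length 2.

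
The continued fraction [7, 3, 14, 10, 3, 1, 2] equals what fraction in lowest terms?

Fold from the inside: start with 2/1.
  1 + 1/2 = 3/2
  3 + 2/3 = 11/3
  10 + 3/11 = 113/11
  14 + 11/113 = 1593/113
  3 + 113/1593 = 4892/1593
  7 + 1593/4892 = 35837/4892

35837/4892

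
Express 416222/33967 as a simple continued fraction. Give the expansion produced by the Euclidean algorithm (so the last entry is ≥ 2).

[12; 3, 1, 16, 15, 3, 3, 3]

416222 = 12*33967 + 8618
33967 = 3*8618 + 8113
8618 = 1*8113 + 505
8113 = 16*505 + 33
505 = 15*33 + 10
33 = 3*10 + 3
10 = 3*3 + 1
3 = 3*1 + 0  (stop)
So 416222/33967 = [12; 3, 1, 16, 15, 3, 3, 3].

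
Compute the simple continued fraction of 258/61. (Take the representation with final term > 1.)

258 = 4*61 + 14
61 = 4*14 + 5
14 = 2*5 + 4
5 = 1*4 + 1
4 = 4*1 + 0  (stop)
So 258/61 = [4; 4, 2, 1, 4].

[4; 4, 2, 1, 4]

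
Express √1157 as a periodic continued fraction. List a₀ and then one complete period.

a₀ = ⌊√1157⌋ = 34.
With m₀=0, d₀=1 and mₖ₊₁ = dₖaₖ − mₖ, dₖ₊₁ = (n − mₖ₊₁²)/dₖ, aₖ₊₁ = ⌊(a₀+mₖ₊₁)/dₖ₊₁⌋:
  k=1: m=34, d=1, a=68
d=1 and a=2a₀=68 at k=1, so the next step gives (m, d) = (34, 1) again — its k=1 value — and the period has length 1.

[34; 68]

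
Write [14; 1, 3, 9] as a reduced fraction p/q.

546/37

Fold from the inside: start with 9/1.
  3 + 1/9 = 28/9
  1 + 9/28 = 37/28
  14 + 28/37 = 546/37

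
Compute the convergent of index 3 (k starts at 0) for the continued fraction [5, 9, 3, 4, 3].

618/121

Using pₖ = aₖpₖ₋₁ + pₖ₋₂, qₖ = aₖqₖ₋₁ + qₖ₋₂ (with p₋₁=1, p₋₂=0, q₋₁=0, q₋₂=1):
  k=0: a=5, p=5, q=1
  k=1: a=9, p=46, q=9
  k=2: a=3, p=143, q=28
  k=3: a=4, p=618, q=121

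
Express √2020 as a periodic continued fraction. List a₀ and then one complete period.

a₀ = ⌊√2020⌋ = 44.
With m₀=0, d₀=1 and mₖ₊₁ = dₖaₖ − mₖ, dₖ₊₁ = (n − mₖ₊₁²)/dₖ, aₖ₊₁ = ⌊(a₀+mₖ₊₁)/dₖ₊₁⌋:
  k=1: m=44, d=84, a=1
  k=2: m=40, d=5, a=16
  k=3: m=40, d=84, a=1
  k=4: m=44, d=1, a=88
d=1 and a=2a₀=88 at k=4, so the next step gives (m, d) = (44, 84) again — its k=1 value — and the period has length 4.

[44; 1, 16, 1, 88]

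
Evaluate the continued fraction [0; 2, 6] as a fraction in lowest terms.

6/13

Fold from the inside: start with 6/1.
  2 + 1/6 = 13/6
  0 + 6/13 = 6/13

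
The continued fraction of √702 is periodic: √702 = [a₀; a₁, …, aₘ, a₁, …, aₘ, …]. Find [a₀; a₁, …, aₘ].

[26; 2, 52]

a₀ = ⌊√702⌋ = 26.
With m₀=0, d₀=1 and mₖ₊₁ = dₖaₖ − mₖ, dₖ₊₁ = (n − mₖ₊₁²)/dₖ, aₖ₊₁ = ⌊(a₀+mₖ₊₁)/dₖ₊₁⌋:
  k=1: m=26, d=26, a=2
  k=2: m=26, d=1, a=52
d=1 and a=2a₀=52 at k=2, so the next step gives (m, d) = (26, 26) again — its k=1 value — and the period has length 2.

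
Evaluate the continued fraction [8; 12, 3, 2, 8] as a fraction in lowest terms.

Using pₖ = aₖpₖ₋₁ + pₖ₋₂ and qₖ = aₖqₖ₋₁ + qₖ₋₂:
  k=0: a=8, p=8, q=1
  k=1: a=12, p=97, q=12
  k=2: a=3, p=299, q=37
  k=3: a=2, p=695, q=86
  k=4: a=8, p=5859, q=725

5859/725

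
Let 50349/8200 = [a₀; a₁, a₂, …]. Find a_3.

50349 = 6·8200 + 1149   →  a_0 = 6
8200 = 7·1149 + 157   →  a_1 = 7
1149 = 7·157 + 50   →  a_2 = 7
157 = 3·50 + 7   →  a_3 = 3

3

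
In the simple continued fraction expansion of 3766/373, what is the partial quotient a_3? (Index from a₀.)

3766 = 10·373 + 36   →  a_0 = 10
373 = 10·36 + 13   →  a_1 = 10
36 = 2·13 + 10   →  a_2 = 2
13 = 1·10 + 3   →  a_3 = 1

1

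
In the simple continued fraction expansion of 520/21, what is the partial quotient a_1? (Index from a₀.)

520 = 24·21 + 16   →  a_0 = 24
21 = 1·16 + 5   →  a_1 = 1

1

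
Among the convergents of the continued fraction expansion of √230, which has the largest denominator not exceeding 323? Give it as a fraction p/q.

√230 = [15; 6, 30, …] (period length 2).
Convergents:
  p_0/q_0 = 15/1
  p_1/q_1 = 91/6
  p_2/q_2 = 2745/181
  p_3/q_3 = 16561/1092
q_2 = 181 ≤ 323 < 1092 = q_3, so the answer is 2745/181.

2745/181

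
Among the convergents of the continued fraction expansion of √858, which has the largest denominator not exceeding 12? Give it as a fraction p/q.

√858 = [29; 3, 2, 3, 58, …] (period length 4).
Convergents:
  p_0/q_0 = 29/1
  p_1/q_1 = 88/3
  p_2/q_2 = 205/7
  p_3/q_3 = 703/24
q_2 = 7 ≤ 12 < 24 = q_3, so the answer is 205/7.

205/7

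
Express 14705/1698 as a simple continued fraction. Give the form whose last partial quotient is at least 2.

14705 = 8·1698 + 1121
1698 = 1·1121 + 577
1121 = 1·577 + 544
577 = 1·544 + 33
544 = 16·33 + 16
33 = 2·16 + 1
16 = 16·1 + 0  (stop)
So 14705/1698 = [8; 1, 1, 1, 16, 2, 16].

[8; 1, 1, 1, 16, 2, 16]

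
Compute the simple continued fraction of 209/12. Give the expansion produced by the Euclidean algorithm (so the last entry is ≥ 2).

209 = 17*12 + 5
12 = 2*5 + 2
5 = 2*2 + 1
2 = 2*1 + 0  (stop)
So 209/12 = [17; 2, 2, 2].

[17; 2, 2, 2]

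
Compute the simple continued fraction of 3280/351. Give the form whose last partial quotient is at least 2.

3280 = 9×351 + 121
351 = 2×121 + 109
121 = 1×109 + 12
109 = 9×12 + 1
12 = 12×1 + 0  (stop)
So 3280/351 = [9; 2, 1, 9, 12].

[9; 2, 1, 9, 12]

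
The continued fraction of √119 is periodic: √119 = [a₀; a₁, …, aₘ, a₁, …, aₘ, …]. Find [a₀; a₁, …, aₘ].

a₀ = ⌊√119⌋ = 10.
With m₀=0, d₀=1 and mₖ₊₁ = dₖaₖ − mₖ, dₖ₊₁ = (n − mₖ₊₁²)/dₖ, aₖ₊₁ = ⌊(a₀+mₖ₊₁)/dₖ₊₁⌋:
  k=1: m=10, d=19, a=1
  k=2: m=9, d=2, a=9
  k=3: m=9, d=19, a=1
  k=4: m=10, d=1, a=20
d=1 and a=2a₀=20 at k=4, so the next step gives (m, d) = (10, 19) again — its k=1 value — and the period has length 4.

[10; 1, 9, 1, 20]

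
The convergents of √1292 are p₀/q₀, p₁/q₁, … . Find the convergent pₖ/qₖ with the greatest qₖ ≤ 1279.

√1292 = [35; 1, 16, 1, 70, …] (period length 4).
Convergents:
  p_0/q_0 = 35/1
  p_1/q_1 = 36/1
  p_2/q_2 = 611/17
  p_3/q_3 = 647/18
  p_4/q_4 = 45901/1277
  p_5/q_5 = 46548/1295
q_4 = 1277 ≤ 1279 < 1295 = q_5, so the answer is 45901/1277.

45901/1277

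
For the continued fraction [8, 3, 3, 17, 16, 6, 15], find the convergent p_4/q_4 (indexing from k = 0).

Using pₖ = aₖpₖ₋₁ + pₖ₋₂, qₖ = aₖqₖ₋₁ + qₖ₋₂ (with p₋₁=1, p₋₂=0, q₋₁=0, q₋₂=1):
  k=0: a=8, p=8, q=1
  k=1: a=3, p=25, q=3
  k=2: a=3, p=83, q=10
  k=3: a=17, p=1436, q=173
  k=4: a=16, p=23059, q=2778

23059/2778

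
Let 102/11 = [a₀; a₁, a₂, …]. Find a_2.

1

102 = 9·11 + 3   →  a_0 = 9
11 = 3·3 + 2   →  a_1 = 3
3 = 1·2 + 1   →  a_2 = 1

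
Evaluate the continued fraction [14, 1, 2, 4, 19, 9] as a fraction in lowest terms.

Fold from the inside: start with 9/1.
  19 + 1/9 = 172/9
  4 + 9/172 = 697/172
  2 + 172/697 = 1566/697
  1 + 697/1566 = 2263/1566
  14 + 1566/2263 = 33248/2263

33248/2263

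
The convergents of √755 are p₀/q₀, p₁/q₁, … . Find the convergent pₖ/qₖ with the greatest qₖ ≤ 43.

√755 = [27; 2, 10, 2, 54, …] (period length 4).
Convergents:
  p_0/q_0 = 27/1
  p_1/q_1 = 55/2
  p_2/q_2 = 577/21
  p_3/q_3 = 1209/44
q_2 = 21 ≤ 43 < 44 = q_3, so the answer is 577/21.

577/21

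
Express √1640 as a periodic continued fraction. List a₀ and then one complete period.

[40; 2, 80]

a₀ = ⌊√1640⌋ = 40.
With m₀=0, d₀=1 and mₖ₊₁ = dₖaₖ − mₖ, dₖ₊₁ = (n − mₖ₊₁²)/dₖ, aₖ₊₁ = ⌊(a₀+mₖ₊₁)/dₖ₊₁⌋:
  k=1: m=40, d=40, a=2
  k=2: m=40, d=1, a=80
d=1 and a=2a₀=80 at k=2, so the next step gives (m, d) = (40, 40) again — its k=1 value — and the period has length 2.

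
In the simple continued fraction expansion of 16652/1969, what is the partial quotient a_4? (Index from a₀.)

13

16652 = 8·1969 + 900   →  a_0 = 8
1969 = 2·900 + 169   →  a_1 = 2
900 = 5·169 + 55   →  a_2 = 5
169 = 3·55 + 4   →  a_3 = 3
55 = 13·4 + 3   →  a_4 = 13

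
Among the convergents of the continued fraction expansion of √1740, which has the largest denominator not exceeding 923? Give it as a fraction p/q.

30409/729

√1740 = [41; 1, 2, 2, 20, 2, 2, 1, 82, …] (period length 8).
Convergents:
  p_0/q_0 = 41/1
  p_1/q_1 = 42/1
  p_2/q_2 = 125/3
  p_3/q_3 = 292/7
  p_4/q_4 = 5965/143
  p_5/q_5 = 12222/293
  p_6/q_6 = 30409/729
  p_7/q_7 = 42631/1022
q_6 = 729 ≤ 923 < 1022 = q_7, so the answer is 30409/729.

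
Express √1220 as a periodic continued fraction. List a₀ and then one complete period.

a₀ = ⌊√1220⌋ = 34.
With m₀=0, d₀=1 and mₖ₊₁ = dₖaₖ − mₖ, dₖ₊₁ = (n − mₖ₊₁²)/dₖ, aₖ₊₁ = ⌊(a₀+mₖ₊₁)/dₖ₊₁⌋:
  k=1: m=34, d=64, a=1
  k=2: m=30, d=5, a=12
  k=3: m=30, d=64, a=1
  k=4: m=34, d=1, a=68
d=1 and a=2a₀=68 at k=4, so the next step gives (m, d) = (34, 64) again — its k=1 value — and the period has length 4.

[34; 1, 12, 1, 68]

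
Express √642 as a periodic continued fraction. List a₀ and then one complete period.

a₀ = ⌊√642⌋ = 25.

[25; 2, 1, 24, 1, 2, 50]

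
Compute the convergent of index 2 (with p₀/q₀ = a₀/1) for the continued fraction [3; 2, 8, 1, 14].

59/17

Using pₖ = aₖpₖ₋₁ + pₖ₋₂, qₖ = aₖqₖ₋₁ + qₖ₋₂ (with p₋₁=1, p₋₂=0, q₋₁=0, q₋₂=1):
  k=0: a=3, p=3, q=1
  k=1: a=2, p=7, q=2
  k=2: a=8, p=59, q=17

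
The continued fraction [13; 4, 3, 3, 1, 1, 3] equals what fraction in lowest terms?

4671/353

Using pₖ = aₖpₖ₋₁ + pₖ₋₂ and qₖ = aₖqₖ₋₁ + qₖ₋₂:
  k=0: a=13, p=13, q=1
  k=1: a=4, p=53, q=4
  k=2: a=3, p=172, q=13
  k=3: a=3, p=569, q=43
  k=4: a=1, p=741, q=56
  k=5: a=1, p=1310, q=99
  k=6: a=3, p=4671, q=353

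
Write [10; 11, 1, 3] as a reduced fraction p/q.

474/47

Using pₖ = aₖpₖ₋₁ + pₖ₋₂ and qₖ = aₖqₖ₋₁ + qₖ₋₂:
  k=0: a=10, p=10, q=1
  k=1: a=11, p=111, q=11
  k=2: a=1, p=121, q=12
  k=3: a=3, p=474, q=47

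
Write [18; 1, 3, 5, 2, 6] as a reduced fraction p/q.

5572/297

Fold from the inside: start with 6/1.
  2 + 1/6 = 13/6
  5 + 6/13 = 71/13
  3 + 13/71 = 226/71
  1 + 71/226 = 297/226
  18 + 226/297 = 5572/297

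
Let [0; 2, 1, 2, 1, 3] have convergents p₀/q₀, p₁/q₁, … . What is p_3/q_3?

3/8

Using pₖ = aₖpₖ₋₁ + pₖ₋₂, qₖ = aₖqₖ₋₁ + qₖ₋₂ (with p₋₁=1, p₋₂=0, q₋₁=0, q₋₂=1):
  k=0: a=0, p=0, q=1
  k=1: a=2, p=1, q=2
  k=2: a=1, p=1, q=3
  k=3: a=2, p=3, q=8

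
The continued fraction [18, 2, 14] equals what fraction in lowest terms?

536/29

Fold from the inside: start with 14/1.
  2 + 1/14 = 29/14
  18 + 14/29 = 536/29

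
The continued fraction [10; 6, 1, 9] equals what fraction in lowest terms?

700/69

Using pₖ = aₖpₖ₋₁ + pₖ₋₂ and qₖ = aₖqₖ₋₁ + qₖ₋₂:
  k=0: a=10, p=10, q=1
  k=1: a=6, p=61, q=6
  k=2: a=1, p=71, q=7
  k=3: a=9, p=700, q=69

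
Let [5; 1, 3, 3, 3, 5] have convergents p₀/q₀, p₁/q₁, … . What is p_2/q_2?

23/4

Using pₖ = aₖpₖ₋₁ + pₖ₋₂, qₖ = aₖqₖ₋₁ + qₖ₋₂ (with p₋₁=1, p₋₂=0, q₋₁=0, q₋₂=1):
  k=0: a=5, p=5, q=1
  k=1: a=1, p=6, q=1
  k=2: a=3, p=23, q=4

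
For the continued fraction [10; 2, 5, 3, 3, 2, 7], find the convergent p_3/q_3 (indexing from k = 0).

366/35

Using pₖ = aₖpₖ₋₁ + pₖ₋₂, qₖ = aₖqₖ₋₁ + qₖ₋₂ (with p₋₁=1, p₋₂=0, q₋₁=0, q₋₂=1):
  k=0: a=10, p=10, q=1
  k=1: a=2, p=21, q=2
  k=2: a=5, p=115, q=11
  k=3: a=3, p=366, q=35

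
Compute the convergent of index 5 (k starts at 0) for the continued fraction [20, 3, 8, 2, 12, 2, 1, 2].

27941/1375

Using pₖ = aₖpₖ₋₁ + pₖ₋₂, qₖ = aₖqₖ₋₁ + qₖ₋₂ (with p₋₁=1, p₋₂=0, q₋₁=0, q₋₂=1):
  k=0: a=20, p=20, q=1
  k=1: a=3, p=61, q=3
  k=2: a=8, p=508, q=25
  k=3: a=2, p=1077, q=53
  k=4: a=12, p=13432, q=661
  k=5: a=2, p=27941, q=1375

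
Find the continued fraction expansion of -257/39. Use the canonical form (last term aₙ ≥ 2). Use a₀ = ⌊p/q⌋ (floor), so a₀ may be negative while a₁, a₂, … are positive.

[-7; 2, 2, 3, 2]

-257 = -7×39 + 16
39 = 2×16 + 7
16 = 2×7 + 2
7 = 3×2 + 1
2 = 2×1 + 0  (stop)
So -257/39 = [-7; 2, 2, 3, 2].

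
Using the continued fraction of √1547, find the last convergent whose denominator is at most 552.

9243/235

√1547 = [39; 3, 78, …] (period length 2).
Convergents:
  p_0/q_0 = 39/1
  p_1/q_1 = 118/3
  p_2/q_2 = 9243/235
  p_3/q_3 = 27847/708
q_2 = 235 ≤ 552 < 708 = q_3, so the answer is 9243/235.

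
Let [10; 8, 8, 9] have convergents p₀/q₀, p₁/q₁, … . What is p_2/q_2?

658/65

Using pₖ = aₖpₖ₋₁ + pₖ₋₂, qₖ = aₖqₖ₋₁ + qₖ₋₂ (with p₋₁=1, p₋₂=0, q₋₁=0, q₋₂=1):
  k=0: a=10, p=10, q=1
  k=1: a=8, p=81, q=8
  k=2: a=8, p=658, q=65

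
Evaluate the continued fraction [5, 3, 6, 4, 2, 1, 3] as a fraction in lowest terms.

5024/945

Using pₖ = aₖpₖ₋₁ + pₖ₋₂ and qₖ = aₖqₖ₋₁ + qₖ₋₂:
  k=0: a=5, p=5, q=1
  k=1: a=3, p=16, q=3
  k=2: a=6, p=101, q=19
  k=3: a=4, p=420, q=79
  k=4: a=2, p=941, q=177
  k=5: a=1, p=1361, q=256
  k=6: a=3, p=5024, q=945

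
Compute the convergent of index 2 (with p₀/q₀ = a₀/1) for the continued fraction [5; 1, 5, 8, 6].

Using pₖ = aₖpₖ₋₁ + pₖ₋₂, qₖ = aₖqₖ₋₁ + qₖ₋₂ (with p₋₁=1, p₋₂=0, q₋₁=0, q₋₂=1):
  k=0: a=5, p=5, q=1
  k=1: a=1, p=6, q=1
  k=2: a=5, p=35, q=6

35/6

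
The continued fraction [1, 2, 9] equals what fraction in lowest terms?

Using pₖ = aₖpₖ₋₁ + pₖ₋₂ and qₖ = aₖqₖ₋₁ + qₖ₋₂:
  k=0: a=1, p=1, q=1
  k=1: a=2, p=3, q=2
  k=2: a=9, p=28, q=19

28/19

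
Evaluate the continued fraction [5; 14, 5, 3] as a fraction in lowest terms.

1151/227

Fold from the inside: start with 3/1.
  5 + 1/3 = 16/3
  14 + 3/16 = 227/16
  5 + 16/227 = 1151/227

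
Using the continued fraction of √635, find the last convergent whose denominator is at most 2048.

√635 = [25; 5, 50, …] (period length 2).
Convergents:
  p_0/q_0 = 25/1
  p_1/q_1 = 126/5
  p_2/q_2 = 6325/251
  p_3/q_3 = 31751/1260
  p_4/q_4 = 1593875/63251
q_3 = 1260 ≤ 2048 < 63251 = q_4, so the answer is 31751/1260.

31751/1260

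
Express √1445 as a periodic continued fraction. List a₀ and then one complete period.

a₀ = ⌊√1445⌋ = 38.
With m₀=0, d₀=1 and mₖ₊₁ = dₖaₖ − mₖ, dₖ₊₁ = (n − mₖ₊₁²)/dₖ, aₖ₊₁ = ⌊(a₀+mₖ₊₁)/dₖ₊₁⌋:
  k=1: m=38, d=1, a=76
d=1 and a=2a₀=76 at k=1, so the next step gives (m, d) = (38, 1) again — its k=1 value — and the period has length 1.

[38; 76]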